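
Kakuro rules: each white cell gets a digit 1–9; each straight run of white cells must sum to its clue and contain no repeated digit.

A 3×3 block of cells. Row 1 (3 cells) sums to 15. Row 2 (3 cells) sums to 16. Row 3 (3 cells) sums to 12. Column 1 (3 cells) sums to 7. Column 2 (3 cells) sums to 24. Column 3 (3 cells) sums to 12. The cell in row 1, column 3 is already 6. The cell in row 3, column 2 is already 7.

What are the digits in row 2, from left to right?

7 in 3 cells must be {1,2,4}; 24 in 3 cells must be {7,8,9}.
Given what's placed, (1,2) must be 8 to fit the 15 across and 24 down.
(2,2) = 24 − 15 = 9 completes the 24 down.
(1,1) = 15 − 14 = 1 completes the 15 across.
No cell is forced outright now. (2,1) can only be 2 or 4 (the digits allowed by both its 16 across and its 7 down). If (2,1) = 4: then (2,3) would have to be in {3} for the 16 across but in {1,2,4,5} for the 12 down — contradiction. So (2,1) = 2.
(2,3) = 16 − 11 = 5 completes the 16 across.
(3,1) = 7 − 3 = 4 completes the 7 down.
(3,3) = 12 − 11 = 1 completes the 12 across.

2 9 5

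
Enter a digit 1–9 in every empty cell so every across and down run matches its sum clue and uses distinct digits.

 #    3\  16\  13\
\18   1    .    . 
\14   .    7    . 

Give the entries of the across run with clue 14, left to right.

2, 7, 5

3 in 2 cells must be {1,2}; 16 in 2 cells must be {7,9}.
R1C2 = 16 − 7 = 9 completes the 16 down.
R1C3 = 18 − 10 = 8 completes the 18 across.
R2C1 = 3 − 1 = 2 completes the 3 down.
R2C3 = 14 − 9 = 5 completes the 14 across.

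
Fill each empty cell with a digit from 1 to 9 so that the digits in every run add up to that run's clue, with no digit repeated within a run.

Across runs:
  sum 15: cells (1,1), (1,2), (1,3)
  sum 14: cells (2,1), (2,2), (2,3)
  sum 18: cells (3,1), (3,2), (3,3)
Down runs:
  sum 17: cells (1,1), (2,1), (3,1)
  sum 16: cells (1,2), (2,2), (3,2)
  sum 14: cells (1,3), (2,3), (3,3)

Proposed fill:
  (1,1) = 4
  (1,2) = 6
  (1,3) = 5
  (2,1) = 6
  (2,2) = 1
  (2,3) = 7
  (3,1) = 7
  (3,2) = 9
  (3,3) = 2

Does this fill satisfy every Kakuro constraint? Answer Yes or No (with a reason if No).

Yes

Across: 4+6+5=15; 6+1+7=14; 7+9+2=18. Down: 4+6+7=17; 6+1+9=16; 5+7+2=14. No digit repeats within any run.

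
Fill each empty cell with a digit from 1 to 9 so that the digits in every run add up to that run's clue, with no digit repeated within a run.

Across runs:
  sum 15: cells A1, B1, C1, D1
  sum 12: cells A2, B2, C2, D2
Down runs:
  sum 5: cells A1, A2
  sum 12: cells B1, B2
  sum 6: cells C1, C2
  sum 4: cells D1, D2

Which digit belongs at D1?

4 in 2 cells must be {1,3}.
Nothing is forced directly, so branch on D1, whose candidates are 1 or 3. If D1 = 1: that forces D2 = 3, after which B2 would have to be in {1,2,6} for the 12 across but in {3,4,5,7,8,9} for the 12 down — contradiction. So D1 = 3.

3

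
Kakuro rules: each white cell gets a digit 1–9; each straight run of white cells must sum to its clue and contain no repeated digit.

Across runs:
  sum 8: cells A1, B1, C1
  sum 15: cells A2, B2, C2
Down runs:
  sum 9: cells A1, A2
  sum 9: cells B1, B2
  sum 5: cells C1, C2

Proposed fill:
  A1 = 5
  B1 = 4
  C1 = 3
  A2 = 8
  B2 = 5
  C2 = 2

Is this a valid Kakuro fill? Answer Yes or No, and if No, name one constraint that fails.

No — the down run A1–A2 sums to 13, not 9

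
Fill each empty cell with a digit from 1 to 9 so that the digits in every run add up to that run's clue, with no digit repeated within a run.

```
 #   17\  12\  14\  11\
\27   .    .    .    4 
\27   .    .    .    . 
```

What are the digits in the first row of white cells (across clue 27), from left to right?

8 9 6 4

17 in 2 cells must be {8,9}.
R2C4 = 11 − 4 = 7 completes the 11 down.
Nothing is forced directly, so branch on R1C1, whose candidates are 8 or 9. If R1C1 = 9: that forces R1C2 = 8, R1C3 = 6, R2C1 = 8, after which R2C2 would have to be in {3,9} for the 27 across but in {4} for the 12 down — contradiction. So R1C1 = 8.
R1C2 = 9: the only remaining digit allowed by both the 27 across and the 12 down.
R1C3 = 27 − 21 = 6 completes the 27 across.
R2C1 = 17 − 8 = 9 completes the 17 down.
R2C2 = 12 − 9 = 3 completes the 12 down.
R2C3 = 27 − 19 = 8 completes the 27 across.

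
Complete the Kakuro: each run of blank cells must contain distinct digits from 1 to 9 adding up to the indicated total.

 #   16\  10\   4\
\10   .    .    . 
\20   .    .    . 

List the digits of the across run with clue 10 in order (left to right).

16 in 2 cells must be {7,9}; 4 in 2 cells must be {1,3}.
The 10 across and the 16 down share only 7, so R1C1 = 7.
Given what's placed, R1C3 must be 1 to fit the 10 across and 4 down.
R2C1 = 16 − 7 = 9 completes the 16 down.
R2C3 = 4 − 1 = 3 completes the 4 down.
R1C2 = 10 − 8 = 2 completes the 10 across.
R2C2 = 20 − 12 = 8 completes the 20 across.

7, 2, 1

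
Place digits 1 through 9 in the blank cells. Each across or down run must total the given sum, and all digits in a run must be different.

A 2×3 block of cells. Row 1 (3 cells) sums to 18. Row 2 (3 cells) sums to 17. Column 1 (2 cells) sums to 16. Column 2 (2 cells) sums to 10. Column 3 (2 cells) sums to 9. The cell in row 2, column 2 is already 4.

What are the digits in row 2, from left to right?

7 4 6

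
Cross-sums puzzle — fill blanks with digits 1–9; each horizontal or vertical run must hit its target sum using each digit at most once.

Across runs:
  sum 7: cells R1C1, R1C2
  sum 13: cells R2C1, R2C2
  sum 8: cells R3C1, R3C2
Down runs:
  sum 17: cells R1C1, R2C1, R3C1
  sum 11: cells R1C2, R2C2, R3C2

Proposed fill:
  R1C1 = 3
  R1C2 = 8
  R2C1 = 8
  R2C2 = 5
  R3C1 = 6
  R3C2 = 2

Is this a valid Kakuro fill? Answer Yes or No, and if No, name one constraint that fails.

No — the across run R1C1–R1C2 sums to 11, not 7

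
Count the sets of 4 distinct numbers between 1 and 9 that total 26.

5

4 distinct digits from 1–9 sum between 10 and 30.
Enumerating: {2,7,8,9}, {3,6,8,9}, {4,5,8,9}, {4,6,7,9}, {5,6,7,8}.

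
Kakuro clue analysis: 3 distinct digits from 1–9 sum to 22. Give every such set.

3 distinct digits from 1–9 sum between 6 and 24.

{5,8,9}; {6,7,9}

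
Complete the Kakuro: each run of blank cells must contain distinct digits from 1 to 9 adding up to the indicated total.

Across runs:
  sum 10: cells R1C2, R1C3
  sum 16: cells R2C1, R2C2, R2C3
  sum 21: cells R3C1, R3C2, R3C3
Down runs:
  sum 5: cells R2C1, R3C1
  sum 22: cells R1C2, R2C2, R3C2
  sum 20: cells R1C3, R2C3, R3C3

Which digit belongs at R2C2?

Only 4 fits R3C1 under both its across sum 21 and down sum 5.
R2C1 = 5 − 4 = 1 completes the 5 down.
Nothing is forced directly, so branch on R3C2, whose candidates are 8 or 9. If R3C2 = 8: that forces R1C2 = 9, after which R1C3 would have to be in {1} for the 10 across but in {3,4,5,6,7,8,9} for the 20 down — contradiction. So R3C2 = 9.
R3C3 = 21 − 13 = 8 completes the 21 across.
No cell is forced outright now. R2C3 can only be 7 or 9 (the digits allowed by both its 16 across and its 20 down). If R2C3 = 7: then R1C3 would have to be in {1,2,3,4,6,7,8,9} for the 10 across but in {5} for the 20 down — contradiction. So R2C3 = 9.
R1C3 = 20 − 17 = 3 completes the 20 down.
R2C2 = 16 − 10 = 6 completes the 16 across.
R1C2 = 10 − 3 = 7 completes the 10 across.

6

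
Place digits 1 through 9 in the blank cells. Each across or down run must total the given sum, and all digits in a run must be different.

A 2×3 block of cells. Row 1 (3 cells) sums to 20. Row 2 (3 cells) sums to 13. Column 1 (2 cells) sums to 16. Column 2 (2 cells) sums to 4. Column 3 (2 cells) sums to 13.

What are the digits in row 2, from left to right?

7 1 5

16 in 2 cells must be {7,9}; 4 in 2 cells must be {1,3}.
The 20 across and the 4 down share only 3, so (1,2) = 3.
(2,2) = 4 − 3 = 1 completes the 4 down.
Given what's placed, (1,1) must be 9 to fit the 20 across and 16 down.
(1,3) = 20 − 12 = 8 completes the 20 across.
(2,1) = 16 − 9 = 7 completes the 16 down.
(2,3) = 13 − 8 = 5 completes the 13 across.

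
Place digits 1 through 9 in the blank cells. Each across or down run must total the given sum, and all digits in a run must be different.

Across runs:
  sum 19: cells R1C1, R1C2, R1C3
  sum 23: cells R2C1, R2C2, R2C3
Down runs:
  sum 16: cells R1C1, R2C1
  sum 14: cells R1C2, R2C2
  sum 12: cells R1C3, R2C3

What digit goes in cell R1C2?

23 in 3 cells must be {6,8,9}; 16 in 2 cells must be {7,9}.
The 23 across and the 16 down share only 9, so R2C1 = 9.
Given what's placed, R2C3 must be 8 to fit the 23 across and 12 down.
R1C1 = 16 − 9 = 7 completes the 16 down.
R1C3 = 12 − 8 = 4 completes the 12 down.
R2C2 = 23 − 17 = 6 completes the 23 across.
R1C2 = 19 − 11 = 8 completes the 19 across.

8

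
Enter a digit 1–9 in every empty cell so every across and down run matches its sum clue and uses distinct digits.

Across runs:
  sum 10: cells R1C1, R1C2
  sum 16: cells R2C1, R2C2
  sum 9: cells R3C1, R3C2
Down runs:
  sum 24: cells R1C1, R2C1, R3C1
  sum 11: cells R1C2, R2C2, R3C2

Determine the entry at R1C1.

16 in 2 cells must be {7,9}; 24 in 3 cells must be {7,8,9}.
The 16 across and the 11 down share only 7, so R2C2 = 7.
R2C1 = 16 − 7 = 9 completes the 16 across.
Nothing is forced directly, so branch on R1C1, whose candidates are 7 or 8. If R1C1 = 8: then R1C2 would have to be in {2} for the 10 across but in {1,3} for the 11 down — contradiction. So R1C1 = 7.
R1C2 = 10 − 7 = 3 completes the 10 across.
R3C1 = 24 − 16 = 8 completes the 24 down.
R3C2 = 9 − 8 = 1 completes the 9 across.

7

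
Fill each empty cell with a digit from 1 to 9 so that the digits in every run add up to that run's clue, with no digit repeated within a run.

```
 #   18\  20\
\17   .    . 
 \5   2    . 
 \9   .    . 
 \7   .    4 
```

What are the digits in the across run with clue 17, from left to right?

17 in 2 cells must be {8,9}.
R2C2 = 5 − 2 = 3 completes the 5 across.
R4C1 = 7 − 4 = 3 completes the 7 across.
R1C2 = 8: the only remaining digit allowed by both the 17 across and the 20 down.
R3C2 = 20 − 15 = 5 completes the 20 down.
R1C1 = 17 − 8 = 9 completes the 17 across.
R3C1 = 9 − 5 = 4 completes the 9 across.

9 8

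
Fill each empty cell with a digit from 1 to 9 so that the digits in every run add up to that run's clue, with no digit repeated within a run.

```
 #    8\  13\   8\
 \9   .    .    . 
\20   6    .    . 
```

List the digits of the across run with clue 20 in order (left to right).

6 9 5

R1C1 = 8 − 6 = 2 completes the 8 down.
Given what's placed, R2C3 must be 5 to fit the 20 across and 8 down.
R1C3 = 8 − 5 = 3 completes the 8 down.
R2C2 = 20 − 11 = 9 completes the 20 across.
R1C2 = 9 − 5 = 4 completes the 9 across.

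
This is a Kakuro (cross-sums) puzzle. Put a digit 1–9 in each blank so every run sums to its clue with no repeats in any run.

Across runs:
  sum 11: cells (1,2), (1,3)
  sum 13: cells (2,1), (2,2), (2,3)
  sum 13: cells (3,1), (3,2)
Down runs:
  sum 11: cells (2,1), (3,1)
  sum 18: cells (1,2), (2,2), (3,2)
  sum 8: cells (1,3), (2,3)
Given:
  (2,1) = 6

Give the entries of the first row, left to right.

6 5

(3,1) = 11 − 6 = 5 completes the 11 down.
(3,2) = 13 − 5 = 8 completes the 13 across.
No cell is forced outright now. (2,2) can only be 3 or 4 (the digits allowed by both its 13 across and its 18 down). If (2,2) = 3: that forces (1,2) = 7, after which (1,3) would have to be in {4} for the 11 across but in {1,2,3,5,6,7} for the 8 down — contradiction. So (2,2) = 4.
(1,2) = 18 − 12 = 6 completes the 18 down.
(1,3) = 11 − 6 = 5 completes the 11 across.
(2,3) = 13 − 10 = 3 completes the 13 across.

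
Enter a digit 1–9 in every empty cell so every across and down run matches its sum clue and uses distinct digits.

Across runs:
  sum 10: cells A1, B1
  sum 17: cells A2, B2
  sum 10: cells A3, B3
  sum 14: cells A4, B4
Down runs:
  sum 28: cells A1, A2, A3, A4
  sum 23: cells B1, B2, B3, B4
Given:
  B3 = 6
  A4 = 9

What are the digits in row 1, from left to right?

7 3

17 in 2 cells must be {8,9}.
Given what's placed, A2 must be 8 to fit the 17 across and 28 down.
B2 = 17 − 8 = 9 completes the 17 across.
A3 = 10 − 6 = 4 completes the 10 across.
B4 = 14 − 9 = 5 completes the 14 across.
A1 = 28 − 21 = 7 completes the 28 down.
B1 = 10 − 7 = 3 completes the 10 across.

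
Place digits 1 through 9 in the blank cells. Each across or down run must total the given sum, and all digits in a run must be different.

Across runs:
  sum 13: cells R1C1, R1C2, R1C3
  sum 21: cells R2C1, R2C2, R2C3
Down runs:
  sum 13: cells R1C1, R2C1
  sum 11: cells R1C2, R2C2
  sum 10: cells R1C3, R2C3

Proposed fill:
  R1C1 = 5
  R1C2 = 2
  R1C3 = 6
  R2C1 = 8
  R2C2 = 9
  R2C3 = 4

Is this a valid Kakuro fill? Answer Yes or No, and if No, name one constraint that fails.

Across: 5+2+6=13; 8+9+4=21. Down: 5+8=13; 2+9=11; 6+4=10. No digit repeats within any run.

Yes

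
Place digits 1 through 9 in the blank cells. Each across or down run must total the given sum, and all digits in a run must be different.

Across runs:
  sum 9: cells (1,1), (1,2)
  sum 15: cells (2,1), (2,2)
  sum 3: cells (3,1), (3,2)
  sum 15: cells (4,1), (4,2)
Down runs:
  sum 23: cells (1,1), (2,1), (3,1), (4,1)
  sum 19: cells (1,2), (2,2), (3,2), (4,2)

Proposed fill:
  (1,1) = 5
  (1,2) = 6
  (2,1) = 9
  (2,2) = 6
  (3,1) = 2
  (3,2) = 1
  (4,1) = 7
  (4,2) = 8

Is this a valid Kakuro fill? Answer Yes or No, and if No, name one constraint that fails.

No — the down run (1,2)–(4,2) sums to 21, not 19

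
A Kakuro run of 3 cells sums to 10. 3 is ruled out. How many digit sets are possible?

2

3 distinct digits from 1–9 sum between 6 and 24.
Dropping sets that contain 3.
Enumerating: {1,2,7}, {1,4,5}.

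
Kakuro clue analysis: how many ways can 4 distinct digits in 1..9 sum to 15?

6

4 distinct digits from 1–9 sum between 10 and 30.
Enumerating: {1,2,3,9}, {1,2,4,8}, {1,2,5,7}, {1,3,4,7}, {1,3,5,6}, {2,3,4,6}.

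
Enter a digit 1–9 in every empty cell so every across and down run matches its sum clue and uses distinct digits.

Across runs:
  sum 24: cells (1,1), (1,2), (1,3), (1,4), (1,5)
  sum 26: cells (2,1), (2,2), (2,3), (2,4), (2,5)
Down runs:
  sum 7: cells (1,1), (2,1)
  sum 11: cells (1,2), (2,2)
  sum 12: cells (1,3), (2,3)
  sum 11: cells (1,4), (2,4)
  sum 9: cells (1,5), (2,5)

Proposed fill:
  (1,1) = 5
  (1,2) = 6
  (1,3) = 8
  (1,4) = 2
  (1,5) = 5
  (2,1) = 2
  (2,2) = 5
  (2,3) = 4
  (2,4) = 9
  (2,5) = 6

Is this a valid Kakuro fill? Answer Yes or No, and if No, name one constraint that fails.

No — the down run (1,5)–(2,5) sums to 11, not 9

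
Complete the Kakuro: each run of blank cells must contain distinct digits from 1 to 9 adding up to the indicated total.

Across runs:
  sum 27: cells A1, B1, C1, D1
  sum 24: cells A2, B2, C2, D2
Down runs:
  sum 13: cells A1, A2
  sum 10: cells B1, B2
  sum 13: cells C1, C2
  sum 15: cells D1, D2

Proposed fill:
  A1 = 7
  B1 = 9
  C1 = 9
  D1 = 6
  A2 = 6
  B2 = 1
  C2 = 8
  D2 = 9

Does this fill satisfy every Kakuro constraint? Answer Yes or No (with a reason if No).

No — the across run A1–D1 sums to 31, not 27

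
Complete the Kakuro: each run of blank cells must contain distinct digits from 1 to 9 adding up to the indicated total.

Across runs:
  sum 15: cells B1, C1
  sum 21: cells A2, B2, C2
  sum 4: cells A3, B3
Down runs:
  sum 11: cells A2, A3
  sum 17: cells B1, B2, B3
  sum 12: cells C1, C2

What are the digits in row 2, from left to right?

8, 9, 4

4 in 2 cells must be {1,3}.
The 4 across and the 11 down share only 3, so A3 = 3.
B3 = 4 − 3 = 1 completes the 4 across.
A2 = 11 − 3 = 8 completes the 11 down.
No cell is forced outright now. B1 can only be 7 or 9 (the digits allowed by both its 15 across and its 17 down). If B1 = 9: then C1 would have to be in {6} for the 15 across but in {3,4,5,7,8,9} for the 12 down — contradiction. So B1 = 7.
C1 = 15 − 7 = 8 completes the 15 across.
B2 = 17 − 8 = 9 completes the 17 down.
C2 = 21 − 17 = 4 completes the 21 across.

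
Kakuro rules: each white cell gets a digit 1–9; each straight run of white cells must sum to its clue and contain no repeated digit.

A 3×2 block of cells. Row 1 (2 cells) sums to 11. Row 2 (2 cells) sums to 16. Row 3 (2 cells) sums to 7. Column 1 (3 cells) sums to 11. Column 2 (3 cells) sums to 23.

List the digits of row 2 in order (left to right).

16 in 2 cells must be {7,9}; 23 in 3 cells must be {6,8,9}.
The 16 across and the 11 down share only 7, so (2,1) = 7.
(2,2) = 16 − 7 = 9 completes the 16 across.
Given what's placed, (3,2) must be 6 to fit the 7 across and 23 down.
(1,1) = 3: the only remaining digit allowed by both the 11 across and the 11 down.
(1,2) = 11 − 3 = 8 completes the 11 across.
(3,1) = 7 − 6 = 1 completes the 7 across.

7 9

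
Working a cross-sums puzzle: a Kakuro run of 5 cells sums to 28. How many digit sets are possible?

5 distinct digits from 1–9 sum between 15 and 35.

9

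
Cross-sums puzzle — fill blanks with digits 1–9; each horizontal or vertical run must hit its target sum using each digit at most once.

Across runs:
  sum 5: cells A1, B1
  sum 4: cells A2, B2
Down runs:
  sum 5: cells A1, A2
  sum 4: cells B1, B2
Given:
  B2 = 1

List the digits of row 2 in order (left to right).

4 in 2 cells must be {1,3}.
B1 = 4 − 1 = 3 completes the 4 down.
A2 = 4 − 1 = 3 completes the 4 across.
A1 = 5 − 3 = 2 completes the 5 across.

3 1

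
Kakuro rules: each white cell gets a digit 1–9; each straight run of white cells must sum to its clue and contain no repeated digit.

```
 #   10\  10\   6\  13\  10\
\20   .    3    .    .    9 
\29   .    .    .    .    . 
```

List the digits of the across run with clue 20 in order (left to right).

Given what's placed, R1C4 must be 5 to fit the 20 across and 13 down.
R2C2 = 10 − 3 = 7 completes the 10 down.
R2C4 = 13 − 5 = 8 completes the 13 down.
R2C5 = 10 − 9 = 1 completes the 10 down.
R2C3 = 4: the only remaining digit allowed by both the 29 across and the 6 down.
R1C3 = 6 − 4 = 2 completes the 6 down.
R2C1 = 29 − 20 = 9 completes the 29 across.
R1C1 = 20 − 19 = 1 completes the 20 across.

1, 3, 2, 5, 9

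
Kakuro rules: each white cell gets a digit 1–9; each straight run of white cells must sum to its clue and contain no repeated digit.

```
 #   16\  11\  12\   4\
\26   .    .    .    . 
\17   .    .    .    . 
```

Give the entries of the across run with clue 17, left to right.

7, 5, 4, 1

16 in 2 cells must be {7,9}; 4 in 2 cells must be {1,3}.
Only 3 fits R1C4 under both its across sum 26 and down sum 4.
R2C4 = 4 − 3 = 1 completes the 4 down.
Given what's placed, R1C1 must be 9 to fit the 26 across and 16 down.
R1C3 = 8: the only remaining digit allowed by both the 26 across and the 12 down.
R2C1 = 16 − 9 = 7 completes the 16 down.
R2C3 = 12 − 8 = 4 completes the 12 down.
R1C2 = 26 − 20 = 6 completes the 26 across.
R2C2 = 17 − 12 = 5 completes the 17 across.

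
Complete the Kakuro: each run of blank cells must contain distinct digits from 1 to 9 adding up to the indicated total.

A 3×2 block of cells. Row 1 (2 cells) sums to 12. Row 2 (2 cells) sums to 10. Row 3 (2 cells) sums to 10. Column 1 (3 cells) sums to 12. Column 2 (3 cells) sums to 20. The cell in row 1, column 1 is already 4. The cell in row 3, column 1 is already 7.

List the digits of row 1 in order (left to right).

4, 8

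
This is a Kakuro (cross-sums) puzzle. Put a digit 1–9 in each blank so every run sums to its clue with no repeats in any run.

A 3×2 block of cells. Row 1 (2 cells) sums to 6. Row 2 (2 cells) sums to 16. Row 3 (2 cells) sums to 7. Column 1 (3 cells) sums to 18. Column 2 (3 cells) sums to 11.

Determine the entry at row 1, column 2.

1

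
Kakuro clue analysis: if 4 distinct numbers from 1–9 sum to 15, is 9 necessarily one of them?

No

Counterexample: {1,2,4,8} sums to 15 without using 9.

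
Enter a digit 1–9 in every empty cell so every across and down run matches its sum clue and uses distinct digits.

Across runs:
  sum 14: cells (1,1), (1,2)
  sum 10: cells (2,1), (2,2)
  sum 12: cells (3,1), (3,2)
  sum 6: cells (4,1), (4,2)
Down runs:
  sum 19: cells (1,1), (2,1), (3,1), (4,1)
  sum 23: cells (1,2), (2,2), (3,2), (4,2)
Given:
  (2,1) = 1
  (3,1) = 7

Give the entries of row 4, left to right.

5 1

(2,2) = 10 − 1 = 9 completes the 10 across.
(3,2) = 12 − 7 = 5 completes the 12 across.
Nothing is forced directly, so branch on (4,2), whose candidates are 1 or 2. If (4,2) = 2: then (1,2) would have to be in {5,6,8,9} for the 14 across but in {7} for the 23 down — contradiction. So (4,2) = 1.
(1,2) = 23 − 15 = 8 completes the 23 down.
(4,1) = 6 − 1 = 5 completes the 6 across.
(1,1) = 14 − 8 = 6 completes the 14 across.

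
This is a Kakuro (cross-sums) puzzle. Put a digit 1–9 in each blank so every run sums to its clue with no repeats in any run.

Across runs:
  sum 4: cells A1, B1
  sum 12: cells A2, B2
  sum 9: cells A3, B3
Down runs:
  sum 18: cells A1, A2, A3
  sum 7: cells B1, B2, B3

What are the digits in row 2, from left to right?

8, 4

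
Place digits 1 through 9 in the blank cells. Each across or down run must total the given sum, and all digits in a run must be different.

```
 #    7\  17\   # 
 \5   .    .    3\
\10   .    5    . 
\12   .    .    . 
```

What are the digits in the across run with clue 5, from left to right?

7 in 3 cells must be {1,2,4}; 3 in 2 cells must be {1,2}.
No cell is forced outright now. R2C3 can only be 1 or 2 (the digits allowed by both its 10 across and its 3 down). If R2C3 = 2: then R2C1 would have to be in {3} for the 10 across but in {1,2,4} for the 7 down — contradiction. So R2C3 = 1.
R2C1 = 10 − 6 = 4 completes the 10 across.
R3C3 = 3 − 1 = 2 completes the 3 down.
Given what's placed, R3C1 must be 1 to fit the 12 across and 7 down.
R3C2 = 12 − 3 = 9 completes the 12 across.
R1C1 = 7 − 5 = 2 completes the 7 down.
R1C2 = 5 − 2 = 3 completes the 5 across.

2, 3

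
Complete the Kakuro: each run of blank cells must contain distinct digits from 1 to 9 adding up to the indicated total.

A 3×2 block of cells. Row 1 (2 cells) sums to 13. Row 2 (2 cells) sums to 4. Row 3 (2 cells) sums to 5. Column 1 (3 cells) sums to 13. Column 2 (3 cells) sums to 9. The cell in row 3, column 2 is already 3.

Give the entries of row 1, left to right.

4 in 2 cells must be {1,3}.
(2,2) = 1: the only remaining digit allowed by both the 4 across and the 9 down.
(3,1) = 5 − 3 = 2 completes the 5 across.
(1,2) = 9 − 4 = 5 completes the 9 down.
(2,1) = 4 − 1 = 3 completes the 4 across.
(1,1) = 13 − 5 = 8 completes the 13 across.

8, 5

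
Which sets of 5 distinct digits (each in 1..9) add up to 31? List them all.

{1,6,7,8,9}; {2,5,7,8,9}; {3,4,7,8,9}; {3,5,6,8,9}; {4,5,6,7,9}

5 distinct digits from 1–9 sum between 15 and 35.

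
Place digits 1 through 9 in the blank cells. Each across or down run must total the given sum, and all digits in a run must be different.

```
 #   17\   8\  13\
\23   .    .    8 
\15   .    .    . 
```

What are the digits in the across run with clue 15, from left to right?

8, 2, 5

23 in 3 cells must be {6,8,9}; 17 in 2 cells must be {8,9}.
Given what's placed, R1C1 must be 9 to fit the 23 across and 17 down.
R1C2 = 23 − 17 = 6 completes the 23 across.
R2C1 = 17 − 9 = 8 completes the 17 down.
R2C2 = 8 − 6 = 2 completes the 8 down.
R2C3 = 15 − 10 = 5 completes the 15 across.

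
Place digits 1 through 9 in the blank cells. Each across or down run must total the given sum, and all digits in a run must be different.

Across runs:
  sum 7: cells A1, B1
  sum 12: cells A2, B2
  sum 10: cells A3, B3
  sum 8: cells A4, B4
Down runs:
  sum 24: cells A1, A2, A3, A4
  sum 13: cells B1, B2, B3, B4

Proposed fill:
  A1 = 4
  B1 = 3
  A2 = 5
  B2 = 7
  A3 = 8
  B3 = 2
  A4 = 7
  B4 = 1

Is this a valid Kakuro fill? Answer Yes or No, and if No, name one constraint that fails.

Across: 4+3=7; 5+7=12; 8+2=10; 7+1=8. Down: 4+5+8+7=24; 3+7+2+1=13. No digit repeats within any run.

Yes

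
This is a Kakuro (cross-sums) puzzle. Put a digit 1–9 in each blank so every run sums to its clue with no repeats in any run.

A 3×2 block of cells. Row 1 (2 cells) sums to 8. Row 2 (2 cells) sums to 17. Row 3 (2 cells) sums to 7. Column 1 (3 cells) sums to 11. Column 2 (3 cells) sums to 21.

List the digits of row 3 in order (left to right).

2 5

17 in 2 cells must be {8,9}.
The 17 across and the 11 down share only 8, so (2,1) = 8.
(2,2) = 17 − 8 = 9 completes the 17 across.
Nothing is forced directly, so branch on (1,1), whose candidates are 1 or 2. If (1,1) = 2: then (1,2) would have to be in {6} for the 8 across but in {4,5,7,8} for the 21 down — contradiction. So (1,1) = 1.
(1,2) = 8 − 1 = 7 completes the 8 across.
(3,1) = 11 − 9 = 2 completes the 11 down.
(3,2) = 7 − 2 = 5 completes the 7 across.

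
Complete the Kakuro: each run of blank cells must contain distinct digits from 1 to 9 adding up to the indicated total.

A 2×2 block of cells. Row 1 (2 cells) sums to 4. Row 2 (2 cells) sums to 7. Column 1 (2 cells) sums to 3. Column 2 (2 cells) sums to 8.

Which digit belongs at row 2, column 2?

4 in 2 cells must be {1,3}; 3 in 2 cells must be {1,2}.
The 4 across and the 3 down share only 1, so (1,1) = 1.
(1,2) = 4 − 1 = 3 completes the 4 across.
(2,1) = 3 − 1 = 2 completes the 3 down.
(2,2) = 7 − 2 = 5 completes the 7 across.

5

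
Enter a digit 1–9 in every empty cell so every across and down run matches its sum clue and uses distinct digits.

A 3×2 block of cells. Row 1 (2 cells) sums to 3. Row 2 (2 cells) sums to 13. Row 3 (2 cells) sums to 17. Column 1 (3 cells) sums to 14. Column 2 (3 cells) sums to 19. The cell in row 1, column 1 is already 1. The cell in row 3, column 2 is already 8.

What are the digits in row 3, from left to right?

9 8

3 in 2 cells must be {1,2}; 17 in 2 cells must be {8,9}.
(1,2) = 3 − 1 = 2 completes the 3 across.
(2,2) = 19 − 10 = 9 completes the 19 down.
(3,1) = 17 − 8 = 9 completes the 17 across.
(2,1) = 13 − 9 = 4 completes the 13 across.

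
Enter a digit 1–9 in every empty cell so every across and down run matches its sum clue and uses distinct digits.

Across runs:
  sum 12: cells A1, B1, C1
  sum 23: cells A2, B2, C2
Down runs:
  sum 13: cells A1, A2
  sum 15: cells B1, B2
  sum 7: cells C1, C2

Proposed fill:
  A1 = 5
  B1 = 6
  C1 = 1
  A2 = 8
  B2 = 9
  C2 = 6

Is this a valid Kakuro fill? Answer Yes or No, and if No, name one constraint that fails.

Yes

Across: 5+6+1=12; 8+9+6=23. Down: 5+8=13; 6+9=15; 1+6=7. No digit repeats within any run.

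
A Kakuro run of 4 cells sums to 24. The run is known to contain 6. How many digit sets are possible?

4

4 distinct digits from 1–9 sum between 10 and 30.
Keeping only sets containing 6.
Enumerating: {1,6,8,9}, {2,6,7,9}, {3,6,7,8}, {4,5,6,9}.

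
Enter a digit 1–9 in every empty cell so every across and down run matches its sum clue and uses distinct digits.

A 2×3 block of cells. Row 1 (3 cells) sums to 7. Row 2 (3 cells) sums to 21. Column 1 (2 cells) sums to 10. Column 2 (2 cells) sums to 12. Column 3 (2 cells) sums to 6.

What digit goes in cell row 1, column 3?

7 in 3 cells must be {1,2,4}.
The 7 across and the 12 down share only 4, so (1,2) = 4.
(2,2) = 12 − 4 = 8 completes the 12 down.
Given what's placed, (2,3) must be 4 to fit the 21 across and 6 down.
(1,3) = 6 − 4 = 2 completes the 6 down.
(2,1) = 21 − 12 = 9 completes the 21 across.
(1,1) = 7 − 6 = 1 completes the 7 across.

2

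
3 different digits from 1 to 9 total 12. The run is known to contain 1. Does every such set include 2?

Counterexample: {1,3,8} sums to 12 under that restriction without using 2.

No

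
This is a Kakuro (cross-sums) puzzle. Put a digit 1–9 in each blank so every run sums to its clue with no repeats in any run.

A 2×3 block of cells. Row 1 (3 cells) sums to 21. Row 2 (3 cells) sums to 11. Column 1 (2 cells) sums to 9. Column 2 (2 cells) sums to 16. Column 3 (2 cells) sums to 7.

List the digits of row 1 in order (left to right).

8 9 4

16 in 2 cells must be {7,9}.
The 11 across and the 16 down share only 7, so (2,2) = 7.
(1,2) = 16 − 7 = 9 completes the 16 down.
Nothing is forced directly, so branch on (2,1), whose candidates are 1 or 3. If (2,1) = 3: then (1,1) would have to be in {4,5,7,8} for the 21 across but in {6} for the 9 down — contradiction. So (2,1) = 1.
(1,1) = 9 − 1 = 8 completes the 9 down.
(1,3) = 21 − 17 = 4 completes the 21 across.
(2,3) = 11 − 8 = 3 completes the 11 across.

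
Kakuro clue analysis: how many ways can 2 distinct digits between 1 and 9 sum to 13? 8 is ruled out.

2

2 distinct digits from 1–9 sum between 3 and 17.
Dropping sets that contain 8.
Enumerating: {4,9}, {6,7}.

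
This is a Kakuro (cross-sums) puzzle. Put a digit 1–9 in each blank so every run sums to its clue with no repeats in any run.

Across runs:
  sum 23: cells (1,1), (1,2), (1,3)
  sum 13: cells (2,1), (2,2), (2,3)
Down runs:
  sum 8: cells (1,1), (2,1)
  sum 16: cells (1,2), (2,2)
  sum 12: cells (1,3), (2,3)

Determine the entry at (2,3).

4

23 in 3 cells must be {6,8,9}; 16 in 2 cells must be {7,9}.
The 23 across and the 8 down share only 6, so (1,1) = 6.
Given what's placed, (1,2) must be 9 to fit the 23 across and 16 down.
(1,3) = 23 − 15 = 8 completes the 23 across.
(2,1) = 8 − 6 = 2 completes the 8 down.
(2,2) = 16 − 9 = 7 completes the 16 down.
(2,3) = 13 − 9 = 4 completes the 13 across.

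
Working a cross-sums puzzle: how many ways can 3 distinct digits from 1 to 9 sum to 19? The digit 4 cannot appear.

3 distinct digits from 1–9 sum between 6 and 24.
Dropping sets that contain 4.
Enumerating: {2,8,9}, {3,7,9}, {5,6,8}.

3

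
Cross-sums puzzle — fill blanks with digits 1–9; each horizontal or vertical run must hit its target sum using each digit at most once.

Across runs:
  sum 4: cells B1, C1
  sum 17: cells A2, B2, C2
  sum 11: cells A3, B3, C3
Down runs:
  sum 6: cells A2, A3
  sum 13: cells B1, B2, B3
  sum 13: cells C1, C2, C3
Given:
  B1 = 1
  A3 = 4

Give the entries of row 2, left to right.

2 7 8

4 in 2 cells must be {1,3}.
C1 = 4 − 1 = 3 completes the 4 across.
A2 = 6 − 4 = 2 completes the 6 down.
B3 = 5: the only remaining digit allowed by both the 11 across and the 13 down.
C3 = 11 − 9 = 2 completes the 11 across.
B2 = 13 − 6 = 7 completes the 13 down.
C2 = 17 − 9 = 8 completes the 17 across.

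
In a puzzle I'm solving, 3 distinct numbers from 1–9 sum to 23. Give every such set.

{6,8,9}

3 distinct digits from 1–9 sum between 6 and 24.
Only one set works: {6,8,9}.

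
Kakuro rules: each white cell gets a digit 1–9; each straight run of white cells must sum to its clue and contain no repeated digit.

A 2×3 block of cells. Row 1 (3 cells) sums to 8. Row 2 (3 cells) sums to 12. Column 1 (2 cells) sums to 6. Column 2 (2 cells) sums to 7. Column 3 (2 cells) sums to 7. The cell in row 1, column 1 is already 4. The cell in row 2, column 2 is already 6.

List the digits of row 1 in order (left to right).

4 1 3

(1,2) = 7 − 6 = 1 completes the 7 down.
(1,3) = 8 − 5 = 3 completes the 8 across.
(2,1) = 6 − 4 = 2 completes the 6 down.
(2,3) = 12 − 8 = 4 completes the 12 across.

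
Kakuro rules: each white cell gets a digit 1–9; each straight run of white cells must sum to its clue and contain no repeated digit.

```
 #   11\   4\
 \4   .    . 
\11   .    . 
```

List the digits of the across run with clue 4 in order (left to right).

3, 1

4 in 2 cells must be {1,3}.
The 4 across and the 11 down share only 3, so R1C1 = 3.
R1C2 = 4 − 3 = 1 completes the 4 across.
R2C1 = 11 − 3 = 8 completes the 11 down.
R2C2 = 11 − 8 = 3 completes the 11 across.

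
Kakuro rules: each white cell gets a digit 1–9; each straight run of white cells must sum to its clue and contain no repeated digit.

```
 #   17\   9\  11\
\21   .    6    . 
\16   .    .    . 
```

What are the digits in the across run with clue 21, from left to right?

8, 6, 7

17 in 2 cells must be {8,9}.
Given what's placed, R1C1 must be 8 to fit the 21 across and 17 down.
R1C3 = 21 − 14 = 7 completes the 21 across.
R2C1 = 17 − 8 = 9 completes the 17 down.
R2C2 = 9 − 6 = 3 completes the 9 down.
R2C3 = 16 − 12 = 4 completes the 16 across.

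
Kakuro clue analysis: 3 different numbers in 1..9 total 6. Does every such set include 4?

The only way to make 6 from 3 distinct digits is {1,2,3}, which does not contain 4.

No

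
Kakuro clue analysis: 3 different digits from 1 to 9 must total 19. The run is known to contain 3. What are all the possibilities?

{3,7,9}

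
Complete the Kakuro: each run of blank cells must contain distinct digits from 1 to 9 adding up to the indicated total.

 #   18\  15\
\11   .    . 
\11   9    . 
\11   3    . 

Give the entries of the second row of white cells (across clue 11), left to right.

R1C1 = 18 − 12 = 6 completes the 18 down.
R1C2 = 11 − 6 = 5 completes the 11 across.
R2C2 = 11 − 9 = 2 completes the 11 across.
R3C2 = 11 − 3 = 8 completes the 11 across.

9, 2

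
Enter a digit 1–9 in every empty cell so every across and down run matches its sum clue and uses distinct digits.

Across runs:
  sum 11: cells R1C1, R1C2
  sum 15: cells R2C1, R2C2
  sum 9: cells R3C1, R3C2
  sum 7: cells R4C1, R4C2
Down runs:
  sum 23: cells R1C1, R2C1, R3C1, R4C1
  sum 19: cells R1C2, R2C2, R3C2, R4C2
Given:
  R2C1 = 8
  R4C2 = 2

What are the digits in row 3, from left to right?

3, 6

R2C2 = 15 − 8 = 7 completes the 15 across.
R4C1 = 7 − 2 = 5 completes the 7 across.
No cell is forced outright now. R1C2 can only be 4 or 6 or 9 (the digits allowed by both its 11 across and its 19 down). If R1C2 = 6: then R1C1 would have to be in {5} for the 11 across but in {1,3,4,6,7,9} for the 23 down — contradiction. If R1C2 = 9: then R1C1 would have to be in {2} for the 11 across but in {1,3,4,6,7,9} for the 23 down — contradiction. So R1C2 = 4.
R1C1 = 11 − 4 = 7 completes the 11 across.
R3C1 = 23 − 20 = 3 completes the 23 down.
R3C2 = 9 − 3 = 6 completes the 9 across.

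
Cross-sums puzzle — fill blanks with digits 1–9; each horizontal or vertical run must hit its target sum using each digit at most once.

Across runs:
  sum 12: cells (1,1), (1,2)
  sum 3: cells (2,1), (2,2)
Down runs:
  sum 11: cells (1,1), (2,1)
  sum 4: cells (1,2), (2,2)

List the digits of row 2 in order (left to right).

2, 1

3 in 2 cells must be {1,2}; 4 in 2 cells must be {1,3}.
The 12 across and the 4 down share only 3, so (1,2) = 3.
The 3 across and the 11 down share only 2, so (2,1) = 2.
(2,2) = 3 − 2 = 1 completes the 3 across.
(1,1) = 12 − 3 = 9 completes the 12 across.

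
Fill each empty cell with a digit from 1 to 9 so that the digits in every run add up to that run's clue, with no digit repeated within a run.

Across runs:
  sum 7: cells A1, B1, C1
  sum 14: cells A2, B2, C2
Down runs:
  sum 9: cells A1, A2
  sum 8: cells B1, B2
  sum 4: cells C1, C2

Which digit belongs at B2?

6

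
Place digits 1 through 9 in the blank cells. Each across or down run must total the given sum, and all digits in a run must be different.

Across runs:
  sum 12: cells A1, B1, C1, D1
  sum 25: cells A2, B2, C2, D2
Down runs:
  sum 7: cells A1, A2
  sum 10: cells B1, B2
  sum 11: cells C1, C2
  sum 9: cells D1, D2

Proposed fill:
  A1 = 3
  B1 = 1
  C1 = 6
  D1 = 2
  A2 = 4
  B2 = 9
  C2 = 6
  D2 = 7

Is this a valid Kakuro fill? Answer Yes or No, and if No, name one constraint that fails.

No — the down run C1–C2 sums to 12, not 11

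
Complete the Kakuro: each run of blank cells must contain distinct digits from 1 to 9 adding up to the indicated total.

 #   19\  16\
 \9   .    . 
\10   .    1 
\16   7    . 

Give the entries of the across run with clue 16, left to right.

7, 9

16 in 2 cells must be {7,9}.
R2C1 = 10 − 1 = 9 completes the 10 across.
R3C2 = 16 − 7 = 9 completes the 16 across.
R1C1 = 19 − 16 = 3 completes the 19 down.
R1C2 = 9 − 3 = 6 completes the 9 across.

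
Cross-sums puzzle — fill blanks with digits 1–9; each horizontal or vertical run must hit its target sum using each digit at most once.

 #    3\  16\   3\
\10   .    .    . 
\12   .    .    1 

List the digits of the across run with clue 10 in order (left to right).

1 7 2

3 in 2 cells must be {1,2}; 16 in 2 cells must be {7,9}.
Only 7 fits R1C2 under both its across sum 10 and down sum 16.
R1C3 = 3 − 1 = 2 completes the 3 down.
R2C1 = 2: the only remaining digit allowed by both the 12 across and the 3 down.
R2C2 = 12 − 3 = 9 completes the 12 across.
R1C1 = 10 − 9 = 1 completes the 10 across.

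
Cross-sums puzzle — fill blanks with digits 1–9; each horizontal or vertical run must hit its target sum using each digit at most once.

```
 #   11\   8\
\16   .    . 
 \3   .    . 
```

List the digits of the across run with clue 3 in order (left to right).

2 1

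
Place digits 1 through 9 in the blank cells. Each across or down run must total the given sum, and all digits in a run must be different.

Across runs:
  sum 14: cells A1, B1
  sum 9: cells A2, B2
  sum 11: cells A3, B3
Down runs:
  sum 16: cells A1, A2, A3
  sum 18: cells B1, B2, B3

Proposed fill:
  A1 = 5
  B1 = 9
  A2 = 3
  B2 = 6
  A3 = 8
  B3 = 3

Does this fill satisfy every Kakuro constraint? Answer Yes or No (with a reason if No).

Yes

Across: 5+9=14; 3+6=9; 8+3=11. Down: 5+3+8=16; 9+6+3=18. No digit repeats within any run.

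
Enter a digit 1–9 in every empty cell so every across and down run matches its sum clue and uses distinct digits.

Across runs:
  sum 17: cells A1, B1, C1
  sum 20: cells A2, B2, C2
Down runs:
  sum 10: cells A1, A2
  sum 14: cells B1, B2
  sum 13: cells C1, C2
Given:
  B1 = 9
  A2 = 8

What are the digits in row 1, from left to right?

2 9 6

A1 = 10 − 8 = 2 completes the 10 down.
C1 = 17 − 11 = 6 completes the 17 across.
B2 = 14 − 9 = 5 completes the 14 down.
C2 = 20 − 13 = 7 completes the 20 across.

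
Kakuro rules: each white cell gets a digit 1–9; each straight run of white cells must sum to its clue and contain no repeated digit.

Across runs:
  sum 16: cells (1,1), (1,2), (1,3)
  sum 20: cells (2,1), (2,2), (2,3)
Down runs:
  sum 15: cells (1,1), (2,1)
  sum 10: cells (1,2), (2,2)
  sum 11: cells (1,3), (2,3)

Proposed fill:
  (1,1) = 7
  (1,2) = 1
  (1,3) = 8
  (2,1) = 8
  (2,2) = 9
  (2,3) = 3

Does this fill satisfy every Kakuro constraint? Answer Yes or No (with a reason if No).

Yes

Across: 7+1+8=16; 8+9+3=20. Down: 7+8=15; 1+9=10; 8+3=11. No digit repeats within any run.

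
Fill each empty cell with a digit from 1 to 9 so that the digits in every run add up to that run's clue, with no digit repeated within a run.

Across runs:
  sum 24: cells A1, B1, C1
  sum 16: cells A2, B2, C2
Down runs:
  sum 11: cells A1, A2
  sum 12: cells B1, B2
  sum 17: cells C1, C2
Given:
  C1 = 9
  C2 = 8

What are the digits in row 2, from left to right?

3, 5, 8

24 in 3 cells must be {7,8,9}; 17 in 2 cells must be {8,9}.
No cell is forced outright now. A1 can only be 7 or 8 (the digits allowed by both its 24 across and its 11 down). If A1 = 7: that forces B1 = 8, after which A2 would have to be in {1,2,3,5,6,7} for the 16 across but in {4} for the 11 down — contradiction. So A1 = 8.
B1 = 24 − 17 = 7 completes the 24 across.
A2 = 11 − 8 = 3 completes the 11 down.
B2 = 16 − 11 = 5 completes the 16 across.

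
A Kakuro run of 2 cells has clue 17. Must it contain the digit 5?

No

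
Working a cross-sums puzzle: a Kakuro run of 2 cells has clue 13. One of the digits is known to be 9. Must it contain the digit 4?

Yes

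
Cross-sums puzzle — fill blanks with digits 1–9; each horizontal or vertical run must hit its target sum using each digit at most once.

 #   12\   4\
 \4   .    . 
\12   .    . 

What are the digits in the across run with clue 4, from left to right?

3, 1

4 in 2 cells must be {1,3}.
The 4 across and the 12 down share only 3, so R1C1 = 3.
R1C2 = 4 − 3 = 1 completes the 4 across.
R2C1 = 12 − 3 = 9 completes the 12 down.
R2C2 = 12 − 9 = 3 completes the 12 across.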